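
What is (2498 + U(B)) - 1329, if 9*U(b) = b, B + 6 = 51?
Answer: 1174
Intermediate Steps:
B = 45 (B = -6 + 51 = 45)
U(b) = b/9
(2498 + U(B)) - 1329 = (2498 + (1/9)*45) - 1329 = (2498 + 5) - 1329 = 2503 - 1329 = 1174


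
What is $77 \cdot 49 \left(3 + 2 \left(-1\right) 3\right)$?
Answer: $-11319$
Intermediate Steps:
$77 \cdot 49 \left(3 + 2 \left(-1\right) 3\right) = 3773 \left(3 - 6\right) = 3773 \left(-3\right) = -11319$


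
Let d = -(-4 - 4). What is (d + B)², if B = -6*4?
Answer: 256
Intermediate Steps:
d = 8 (d = -1*(-8) = 8)
B = -24
(d + B)² = (8 - 24)² = (-16)² = 256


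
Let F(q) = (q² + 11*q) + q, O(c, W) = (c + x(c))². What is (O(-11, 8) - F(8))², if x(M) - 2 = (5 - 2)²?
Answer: 25600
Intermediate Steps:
x(M) = 11 (x(M) = 2 + (5 - 2)² = 2 + 3² = 2 + 9 = 11)
O(c, W) = (11 + c)² (O(c, W) = (c + 11)² = (11 + c)²)
F(q) = q² + 12*q
(O(-11, 8) - F(8))² = ((11 - 11)² - 8*(12 + 8))² = (0² - 8*20)² = (0 - 1*160)² = (0 - 160)² = (-160)² = 25600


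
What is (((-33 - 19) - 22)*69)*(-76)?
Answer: 388056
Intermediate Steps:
(((-33 - 19) - 22)*69)*(-76) = ((-52 - 22)*69)*(-76) = -74*69*(-76) = -5106*(-76) = 388056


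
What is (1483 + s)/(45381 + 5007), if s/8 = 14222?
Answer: 115259/50388 ≈ 2.2874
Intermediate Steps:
s = 113776 (s = 8*14222 = 113776)
(1483 + s)/(45381 + 5007) = (1483 + 113776)/(45381 + 5007) = 115259/50388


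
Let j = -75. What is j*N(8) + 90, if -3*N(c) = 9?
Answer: 315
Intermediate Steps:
N(c) = -3 (N(c) = -⅓*9 = -3)
j*N(8) + 90 = -75*(-3) + 90 = 225 + 90 = 315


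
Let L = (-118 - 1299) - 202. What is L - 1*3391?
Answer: -5010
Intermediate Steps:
L = -1619 (L = -1417 - 202 = -1619)
L - 1*3391 = -1619 - 1*3391 = -1619 - 3391 = -5010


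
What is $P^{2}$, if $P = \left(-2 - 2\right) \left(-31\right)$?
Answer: $15376$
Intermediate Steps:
$P = 124$ ($P = \left(-4\right) \left(-31\right) = 124$)
$P^{2} = 124^{2} = 15376$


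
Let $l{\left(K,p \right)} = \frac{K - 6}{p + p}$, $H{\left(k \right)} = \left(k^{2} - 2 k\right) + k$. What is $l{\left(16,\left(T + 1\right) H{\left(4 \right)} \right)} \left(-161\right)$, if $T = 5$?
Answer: $- \frac{805}{72} \approx -11.181$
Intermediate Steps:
$H{\left(k \right)} = k^{2} - k$
$l{\left(K,p \right)} = \frac{-6 + K}{2 p}$
$l{\left(16,\left(T + 1\right) H{\left(4 \right)} \right)} \left(-161\right) = \frac{-6 + 16}{2 \left(5 + 1\right) 4 \left(-1 + 4\right)} \left(-161\right) = \frac{1}{2} \frac{1}{6 \cdot 4 \cdot 3} \cdot 10 \left(-161\right) = \frac{1}{2} \frac{1}{6 \cdot 12} \cdot 10 \left(-161\right) = \frac{1}{2} \cdot \frac{1}{72} \cdot 10 \left(-161\right) = \frac{5}{72} \left(-161\right) = - \frac{805}{72}$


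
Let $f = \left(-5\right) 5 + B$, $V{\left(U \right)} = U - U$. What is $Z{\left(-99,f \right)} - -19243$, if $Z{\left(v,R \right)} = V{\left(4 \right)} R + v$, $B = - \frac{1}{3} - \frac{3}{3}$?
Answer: $19144$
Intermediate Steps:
$V{\left(U \right)} = 0$
$B = - \frac{4}{3}$ ($B = \left(-1\right) \frac{1}{3} - 1 = - \frac{1}{3} - 1 = - \frac{4}{3} \approx -1.3333$)
$f = - \frac{79}{3}$ ($f = \left(-5\right) 5 - \frac{4}{3} = -25 - \frac{4}{3} = - \frac{79}{3} \approx -26.333$)
$Z{\left(v,R \right)} = v$ ($Z{\left(v,R \right)} = 0 R + v = 0 + v = v$)
$Z{\left(-99,f \right)} - -19243 = -99 - -19243 = -99 + 19243 = 19144$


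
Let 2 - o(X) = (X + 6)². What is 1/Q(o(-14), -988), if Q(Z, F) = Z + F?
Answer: -1/1050 ≈ -0.00095238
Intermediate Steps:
o(X) = 2 - (6 + X)² (o(X) = 2 - (X + 6)² = 2 - (6 + X)²)
Q(Z, F) = F + Z
1/Q(o(-14), -988) = 1/(-988 + (2 - (6 - 14)²)) = 1/(-988 + (2 - 1*(-8)²)) = 1/(-988 + (2 - 1*64)) = 1/(-988 + (2 - 64)) = 1/(-988 - 62) = 1/(-1050) = -1/1050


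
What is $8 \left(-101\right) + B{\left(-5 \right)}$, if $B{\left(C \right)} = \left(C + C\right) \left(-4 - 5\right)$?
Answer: $-718$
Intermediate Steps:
$B{\left(C \right)} = - 18 C$ ($B{\left(C \right)} = 2 C \left(-9\right) = - 18 C$)
$8 \left(-101\right) + B{\left(-5 \right)} = 8 \left(-101\right) - -90 = -808 + 90 = -718$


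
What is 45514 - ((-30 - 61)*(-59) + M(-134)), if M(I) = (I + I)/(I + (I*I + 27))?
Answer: 716548373/17849 ≈ 40145.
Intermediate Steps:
M(I) = 2*I/(27 + I + I**2) (M(I) = (2*I)/(I + (I**2 + 27)) = (2*I)/(I + (27 + I**2)) = (2*I)/(27 + I + I**2) = 2*I/(27 + I + I**2))
45514 - ((-30 - 61)*(-59) + M(-134)) = 45514 - ((-30 - 61)*(-59) + 2*(-134)/(27 - 134 + (-134)**2)) = 45514 - (-91*(-59) + 2*(-134)/(27 - 134 + 17956)) = 45514 - (5369 + 2*(-134)/17849) = 45514 - (5369 + 2*(-134)*(1/17849)) = 45514 - (5369 - 268/17849) = 45514 - 1*95831013/17849 = 45514 - 95831013/17849 = 716548373/17849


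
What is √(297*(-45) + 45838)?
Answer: √32473 ≈ 180.20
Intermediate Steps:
√(297*(-45) + 45838) = √(-13365 + 45838) = √32473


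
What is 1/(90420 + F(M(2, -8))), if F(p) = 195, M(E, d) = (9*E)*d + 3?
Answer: 1/90615 ≈ 1.1036e-5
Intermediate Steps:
M(E, d) = 3 + 9*E*d (M(E, d) = 9*E*d + 3 = 3 + 9*E*d)
1/(90420 + F(M(2, -8))) = 1/(90420 + 195) = 1/90615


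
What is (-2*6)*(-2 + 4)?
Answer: -24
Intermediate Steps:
(-2*6)*(-2 + 4) = -12*2 = -24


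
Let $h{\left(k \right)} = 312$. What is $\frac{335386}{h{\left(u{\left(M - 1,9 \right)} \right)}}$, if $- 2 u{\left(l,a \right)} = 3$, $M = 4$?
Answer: $\frac{167693}{156} \approx 1075.0$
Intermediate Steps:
$u{\left(l,a \right)} = - \frac{3}{2}$ ($u{\left(l,a \right)} = \left(- \frac{1}{2}\right) 3 = - \frac{3}{2}$)
$\frac{335386}{h{\left(u{\left(M - 1,9 \right)} \right)}} = \frac{335386}{312} = 335386 \cdot \frac{1}{312} = \frac{167693}{156}$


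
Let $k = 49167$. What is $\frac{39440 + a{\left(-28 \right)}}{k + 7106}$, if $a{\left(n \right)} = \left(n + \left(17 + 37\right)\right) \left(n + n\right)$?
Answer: $\frac{37984}{56273} \approx 0.675$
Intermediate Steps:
$a{\left(n \right)} = 2 n \left(54 + n\right)$ ($a{\left(n \right)} = \left(n + 54\right) 2 n = \left(54 + n\right) 2 n = 2 n \left(54 + n\right)$)
$\frac{39440 + a{\left(-28 \right)}}{k + 7106} = \frac{39440 + 2 \left(-28\right) \left(54 - 28\right)}{49167 + 7106} = \frac{39440 + 2 \left(-28\right) 26}{56273} = \left(39440 - 1456\right) \frac{1}{56273} = 37984 \cdot \frac{1}{56273} = \frac{37984}{56273}$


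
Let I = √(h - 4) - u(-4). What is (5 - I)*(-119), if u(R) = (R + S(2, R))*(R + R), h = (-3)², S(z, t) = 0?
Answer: -4403 + 119*√5 ≈ -4136.9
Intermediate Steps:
h = 9
u(R) = 2*R² (u(R) = (R + 0)*(R + R) = R*(2*R) = 2*R²)
I = -32 + √5 (I = √(9 - 4) - 2*(-4)² = √5 - 2*16 = √5 - 1*32 = √5 - 32 = -32 + √5 ≈ -29.764)
(5 - I)*(-119) = (5 - (-32 + √5))*(-119) = (5 + (32 - √5))*(-119) = (37 - √5)*(-119) = -4403 + 119*√5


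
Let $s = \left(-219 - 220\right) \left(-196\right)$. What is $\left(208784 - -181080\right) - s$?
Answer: $303820$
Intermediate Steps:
$s = 86044$ ($s = \left(-439\right) \left(-196\right) = 86044$)
$\left(208784 - -181080\right) - s = \left(208784 - -181080\right) - 86044 = \left(208784 + 181080\right) - 86044 = 389864 - 86044 = 303820$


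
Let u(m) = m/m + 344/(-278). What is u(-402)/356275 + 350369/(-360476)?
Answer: -17351064346733/17851573579100 ≈ -0.97196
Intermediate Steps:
u(m) = -33/139 (u(m) = 1 + 344*(-1/278) = 1 - 172/139 = -33/139)
u(-402)/356275 + 350369/(-360476) = -33/139/356275 + 350369/(-360476) = -33/139*1/356275 + 350369*(-1/360476) = -33/49522225 - 350369/360476 = -17351064346733/17851573579100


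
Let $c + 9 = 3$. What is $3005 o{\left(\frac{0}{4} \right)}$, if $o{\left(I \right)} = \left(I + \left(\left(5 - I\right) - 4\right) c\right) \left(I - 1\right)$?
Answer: $18030$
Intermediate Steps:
$c = -6$ ($c = -9 + 3 = -6$)
$o{\left(I \right)} = \left(-1 + I\right) \left(-6 + 7 I\right)$ ($o{\left(I \right)} = \left(I + \left(\left(5 - I\right) - 4\right) \left(-6\right)\right) \left(I - 1\right) = \left(I + \left(1 - I\right) \left(-6\right)\right) \left(-1 + I\right) = \left(I + \left(-6 + 6 I\right)\right) \left(-1 + I\right) = \left(-6 + 7 I\right) \left(-1 + I\right) = \left(-1 + I\right) \left(-6 + 7 I\right)$)
$3005 o{\left(\frac{0}{4} \right)} = 3005 \left(6 - 13 \cdot \frac{0}{4} + 7 \left(\frac{0}{4}\right)^{2}\right) = 3005 \left(6 - 13 \cdot 0 \cdot \frac{1}{4} + 7 \left(0 \cdot \frac{1}{4}\right)^{2}\right) = 3005 \left(6 - 0 + 7 \cdot 0^{2}\right) = 3005 \left(6 + 0 + 7 \cdot 0\right) = 3005 \left(6 + 0 + 0\right) = 3005 \cdot 6 = 18030$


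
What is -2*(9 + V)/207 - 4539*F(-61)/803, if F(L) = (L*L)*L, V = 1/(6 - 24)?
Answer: 83451601858/65043 ≈ 1.2830e+6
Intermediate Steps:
V = -1/18 (V = 1/(-18) = -1/18 ≈ -0.055556)
F(L) = L³ (F(L) = L²*L = L³)
-2*(9 + V)/207 - 4539*F(-61)/803 = -2*(9 - 1/18)/207 - 4539/(803/((-61)³)) = -2*161/18*(1/207) - 4539/(803/(-226981)) = -161/9*1/207 - 4539/(803*(-1/226981)) = -7/81 - 4539/(-803/226981) = -7/81 - 4539*(-226981/803) = -7/81 + 1030266759/803 = 83451601858/65043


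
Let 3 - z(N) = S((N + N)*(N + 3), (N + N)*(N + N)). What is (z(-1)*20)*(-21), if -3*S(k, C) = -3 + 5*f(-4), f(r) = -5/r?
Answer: -1715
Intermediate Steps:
S(k, C) = -13/12 (S(k, C) = -(-3 + 5*(-5/(-4)))/3 = -(-3 + 5*(-5*(-¼)))/3 = -(-3 + 5*(5/4))/3 = -(-3 + 25/4)/3 = -⅓*13/4 = -13/12)
z(N) = 49/12 (z(N) = 3 - 1*(-13/12) = 3 + 13/12 = 49/12)
(z(-1)*20)*(-21) = ((49/12)*20)*(-21) = (245/3)*(-21) = -1715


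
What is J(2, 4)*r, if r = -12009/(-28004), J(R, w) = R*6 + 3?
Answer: 180135/28004 ≈ 6.4325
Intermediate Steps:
J(R, w) = 3 + 6*R (J(R, w) = 6*R + 3 = 3 + 6*R)
r = 12009/28004 (r = -12009*(-1/28004) = 12009/28004 ≈ 0.42883)
J(2, 4)*r = (3 + 6*2)*(12009/28004) = (3 + 12)*(12009/28004) = 15*(12009/28004) = 180135/28004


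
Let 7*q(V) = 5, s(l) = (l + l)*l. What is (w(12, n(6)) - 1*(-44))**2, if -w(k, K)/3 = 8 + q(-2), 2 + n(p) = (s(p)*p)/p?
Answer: 15625/49 ≈ 318.88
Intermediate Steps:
s(l) = 2*l**2 (s(l) = (2*l)*l = 2*l**2)
q(V) = 5/7 (q(V) = (1/7)*5 = 5/7)
n(p) = -2 + 2*p**2 (n(p) = -2 + ((2*p**2)*p)/p = -2 + (2*p**3)/p = -2 + 2*p**2)
w(k, K) = -183/7 (w(k, K) = -3*(8 + 5/7) = -3*61/7 = -183/7)
(w(12, n(6)) - 1*(-44))**2 = (-183/7 - 1*(-44))**2 = (-183/7 + 44)**2 = (125/7)**2 = 15625/49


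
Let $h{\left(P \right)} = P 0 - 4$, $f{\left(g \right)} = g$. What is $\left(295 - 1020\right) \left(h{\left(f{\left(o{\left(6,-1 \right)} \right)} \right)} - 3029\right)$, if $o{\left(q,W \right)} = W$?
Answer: $2198925$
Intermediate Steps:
$h{\left(P \right)} = -4$ ($h{\left(P \right)} = 0 - 4 = -4$)
$\left(295 - 1020\right) \left(h{\left(f{\left(o{\left(6,-1 \right)} \right)} \right)} - 3029\right) = \left(295 - 1020\right) \left(-4 - 3029\right) = \left(-725\right) \left(-3033\right) = 2198925$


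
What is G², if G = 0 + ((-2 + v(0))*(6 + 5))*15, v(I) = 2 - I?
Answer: 0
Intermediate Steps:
G = 0 (G = 0 + ((-2 + (2 - 1*0))*(6 + 5))*15 = 0 + ((-2 + (2 + 0))*11)*15 = 0 + ((-2 + 2)*11)*15 = 0 + (0*11)*15 = 0 + 0*15 = 0 + 0 = 0)
G² = 0² = 0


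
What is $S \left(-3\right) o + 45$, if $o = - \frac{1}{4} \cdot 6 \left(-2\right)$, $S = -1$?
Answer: $54$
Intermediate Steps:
$o = 3$ ($o = \left(-1\right) \frac{1}{4} \cdot 6 \left(-2\right) = \left(- \frac{1}{4}\right) 6 \left(-2\right) = \left(- \frac{3}{2}\right) \left(-2\right) = 3$)
$S \left(-3\right) o + 45 = \left(-1\right) \left(-3\right) 3 + 45 = 3 \cdot 3 + 45 = 9 + 45 = 54$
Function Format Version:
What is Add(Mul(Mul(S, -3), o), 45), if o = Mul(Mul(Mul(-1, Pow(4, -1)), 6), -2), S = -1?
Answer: 54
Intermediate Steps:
o = 3 (o = Mul(Mul(Mul(-1, Rational(1, 4)), 6), -2) = Mul(Mul(Rational(-1, 4), 6), -2) = Mul(Rational(-3, 2), -2) = 3)
Add(Mul(Mul(S, -3), o), 45) = Add(Mul(Mul(-1, -3), 3), 45) = Add(Mul(3, 3), 45) = Add(9, 45) = 54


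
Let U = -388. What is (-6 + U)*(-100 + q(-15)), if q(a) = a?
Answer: 45310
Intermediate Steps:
(-6 + U)*(-100 + q(-15)) = (-6 - 388)*(-100 - 15) = -394*(-115) = 45310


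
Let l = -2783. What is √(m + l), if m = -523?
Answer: I*√3306 ≈ 57.498*I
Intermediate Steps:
√(m + l) = √(-523 - 2783) = √(-3306) = I*√3306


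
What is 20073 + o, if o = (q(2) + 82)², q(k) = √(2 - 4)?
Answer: 26795 + 164*I*√2 ≈ 26795.0 + 231.93*I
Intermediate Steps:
q(k) = I*√2 (q(k) = √(-2) = I*√2)
o = (82 + I*√2)² (o = (I*√2 + 82)² = (82 + I*√2)² ≈ 6722.0 + 231.93*I)
20073 + o = 20073 + (82 + I*√2)²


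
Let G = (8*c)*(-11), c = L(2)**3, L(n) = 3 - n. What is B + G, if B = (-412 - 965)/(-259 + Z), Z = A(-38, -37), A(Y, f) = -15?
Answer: -22735/274 ≈ -82.974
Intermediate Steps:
Z = -15
c = 1 (c = (3 - 1*2)**3 = (3 - 2)**3 = 1**3 = 1)
B = 1377/274 (B = (-412 - 965)/(-259 - 15) = -1377/(-274) = -1377*(-1/274) = 1377/274 ≈ 5.0255)
G = -88 (G = (8*1)*(-11) = 8*(-11) = -88)
B + G = 1377/274 - 88 = -22735/274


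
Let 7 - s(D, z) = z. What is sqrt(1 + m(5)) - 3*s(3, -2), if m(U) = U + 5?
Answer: -27 + sqrt(11) ≈ -23.683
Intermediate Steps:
m(U) = 5 + U
s(D, z) = 7 - z
sqrt(1 + m(5)) - 3*s(3, -2) = sqrt(1 + (5 + 5)) - 3*(7 - 1*(-2)) = sqrt(1 + 10) - 3*(7 + 2) = sqrt(11) - 3*9 = sqrt(11) - 27 = -27 + sqrt(11)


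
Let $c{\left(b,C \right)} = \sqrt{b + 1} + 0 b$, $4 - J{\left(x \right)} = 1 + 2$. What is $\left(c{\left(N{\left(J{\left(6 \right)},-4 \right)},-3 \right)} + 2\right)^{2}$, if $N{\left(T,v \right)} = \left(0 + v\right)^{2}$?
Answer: $\left(2 + \sqrt{17}\right)^{2} \approx 37.492$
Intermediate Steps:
$J{\left(x \right)} = 1$ ($J{\left(x \right)} = 4 - \left(1 + 2\right) = 4 - 3 = 1$)
$N{\left(T,v \right)} = v^{2}$
$c{\left(b,C \right)} = \sqrt{1 + b}$ ($c{\left(b,C \right)} = \sqrt{1 + b} + 0 = \sqrt{1 + b}$)
$\left(c{\left(N{\left(J{\left(6 \right)},-4 \right)},-3 \right)} + 2\right)^{2} = \left(\sqrt{1 + \left(-4\right)^{2}} + 2\right)^{2} = \left(\sqrt{1 + 16} + 2\right)^{2} = \left(\sqrt{17} + 2\right)^{2} = \left(2 + \sqrt{17}\right)^{2}$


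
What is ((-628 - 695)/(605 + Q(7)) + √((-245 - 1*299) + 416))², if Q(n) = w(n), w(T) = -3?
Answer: (189 - 688*I*√2)²/7396 ≈ -123.17 - 49.728*I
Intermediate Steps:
Q(n) = -3
((-628 - 695)/(605 + Q(7)) + √((-245 - 1*299) + 416))² = ((-628 - 695)/(605 - 3) + √((-245 - 1*299) + 416))² = (-1323/602 + √((-245 - 299) + 416))² = (-1323*1/602 + √(-544 + 416))² = (-189/86 + √(-128))² = (-189/86 + 8*I*√2)²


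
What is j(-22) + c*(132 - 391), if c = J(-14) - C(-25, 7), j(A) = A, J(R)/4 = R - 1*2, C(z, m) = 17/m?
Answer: 17183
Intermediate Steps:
J(R) = -8 + 4*R (J(R) = 4*(R - 1*2) = 4*(R - 2) = 4*(-2 + R) = -8 + 4*R)
c = -465/7 (c = (-8 + 4*(-14)) - 17/7 = (-8 - 56) - 17/7 = -64 - 1*17/7 = -64 - 17/7 = -465/7 ≈ -66.429)
j(-22) + c*(132 - 391) = -22 - 465*(132 - 391)/7 = -22 - 465/7*(-259) = -22 + 17205 = 17183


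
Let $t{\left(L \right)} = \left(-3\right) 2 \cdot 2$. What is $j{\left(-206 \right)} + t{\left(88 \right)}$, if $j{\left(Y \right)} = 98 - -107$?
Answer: $193$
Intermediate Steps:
$j{\left(Y \right)} = 205$ ($j{\left(Y \right)} = 98 + 107 = 205$)
$t{\left(L \right)} = -12$ ($t{\left(L \right)} = \left(-6\right) 2 = -12$)
$j{\left(-206 \right)} + t{\left(88 \right)} = 205 - 12 = 193$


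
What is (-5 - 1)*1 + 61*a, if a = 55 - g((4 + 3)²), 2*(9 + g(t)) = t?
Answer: 4807/2 ≈ 2403.5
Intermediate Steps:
g(t) = -9 + t/2
a = 79/2 (a = 55 - (-9 + (4 + 3)²/2) = 55 - (-9 + (½)*7²) = 55 - (-9 + (½)*49) = 55 - (-9 + 49/2) = 55 - 1*31/2 = 55 - 31/2 = 79/2 ≈ 39.500)
(-5 - 1)*1 + 61*a = (-5 - 1)*1 + 61*(79/2) = -6*1 + 4819/2 = -6 + 4819/2 = 4807/2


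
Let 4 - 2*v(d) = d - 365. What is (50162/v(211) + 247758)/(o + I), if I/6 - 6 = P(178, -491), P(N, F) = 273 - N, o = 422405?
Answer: 19623044/33417869 ≈ 0.58720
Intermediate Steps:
v(d) = 369/2 - d/2 (v(d) = 2 - (d - 365)/2 = 2 - (-365 + d)/2 = 2 + (365/2 - d/2) = 369/2 - d/2)
I = 606 (I = 36 + 6*(273 - 1*178) = 36 + 6*(273 - 178) = 36 + 6*95 = 36 + 570 = 606)
(50162/v(211) + 247758)/(o + I) = (50162/(369/2 - ½*211) + 247758)/(422405 + 606) = (50162/(369/2 - 211/2) + 247758)/423011 = (50162/79 + 247758)*(1/423011) = (19623044/79)*(1/423011) = 19623044/33417869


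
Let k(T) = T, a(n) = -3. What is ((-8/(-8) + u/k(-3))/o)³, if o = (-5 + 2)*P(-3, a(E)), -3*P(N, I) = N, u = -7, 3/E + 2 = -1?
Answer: -1000/729 ≈ -1.3717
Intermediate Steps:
E = -1 (E = 3/(-2 - 1) = 3/(-3) = 3*(-⅓) = -1)
P(N, I) = -N/3
o = -3 (o = (-5 + 2)*(-⅓*(-3)) = -3*1 = -3)
((-8/(-8) + u/k(-3))/o)³ = ((-8/(-8) - 7/(-3))/(-3))³ = ((-8*(-⅛) - 7*(-⅓))*(-⅓))³ = ((1 + 7/3)*(-⅓))³ = ((10/3)*(-⅓))³ = (-10/9)³ = -1000/729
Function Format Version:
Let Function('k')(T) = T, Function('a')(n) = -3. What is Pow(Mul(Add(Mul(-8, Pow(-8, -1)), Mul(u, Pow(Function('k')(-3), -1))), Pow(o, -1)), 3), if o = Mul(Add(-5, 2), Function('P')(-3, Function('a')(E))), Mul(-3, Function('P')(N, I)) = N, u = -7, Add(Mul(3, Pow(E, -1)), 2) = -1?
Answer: Rational(-1000, 729) ≈ -1.3717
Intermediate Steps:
E = -1 (E = Mul(3, Pow(Add(-2, -1), -1)) = Mul(3, Pow(-3, -1)) = Mul(3, Rational(-1, 3)) = -1)
Function('P')(N, I) = Mul(Rational(-1, 3), N)
o = -3 (o = Mul(Add(-5, 2), Mul(Rational(-1, 3), -3)) = Mul(-3, 1) = -3)
Pow(Mul(Add(Mul(-8, Pow(-8, -1)), Mul(u, Pow(Function('k')(-3), -1))), Pow(o, -1)), 3) = Pow(Mul(Add(Mul(-8, Pow(-8, -1)), Mul(-7, Pow(-3, -1))), Pow(-3, -1)), 3) = Pow(Mul(Add(Mul(-8, Rational(-1, 8)), Mul(-7, Rational(-1, 3))), Rational(-1, 3)), 3) = Pow(Mul(Add(1, Rational(7, 3)), Rational(-1, 3)), 3) = Pow(Mul(Rational(10, 3), Rational(-1, 3)), 3) = Pow(Rational(-10, 9), 3) = Rational(-1000, 729)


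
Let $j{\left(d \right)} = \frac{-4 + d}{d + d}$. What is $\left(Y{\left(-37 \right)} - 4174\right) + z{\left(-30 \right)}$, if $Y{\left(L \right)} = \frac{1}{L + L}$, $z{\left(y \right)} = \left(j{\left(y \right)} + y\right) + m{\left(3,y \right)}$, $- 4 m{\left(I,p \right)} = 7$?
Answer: $- \frac{9335537}{2220} \approx -4205.2$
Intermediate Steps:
$m{\left(I,p \right)} = - \frac{7}{4}$ ($m{\left(I,p \right)} = \left(- \frac{1}{4}\right) 7 = - \frac{7}{4}$)
$j{\left(d \right)} = \frac{-4 + d}{2 d}$
$z{\left(y \right)} = - \frac{7}{4} + y + \frac{-4 + y}{2 y}$ ($z{\left(y \right)} = \left(\frac{-4 + y}{2 y} + y\right) - \frac{7}{4} = \left(y + \frac{-4 + y}{2 y}\right) - \frac{7}{4} = - \frac{7}{4} + y + \frac{-4 + y}{2 y}$)
$Y{\left(L \right)} = \frac{1}{2 L}$
$\left(Y{\left(-37 \right)} - 4174\right) + z{\left(-30 \right)} = \left(\frac{1}{2 \left(-37\right)} - 4174\right) - \left(\frac{125}{4} - \frac{1}{15}\right) = \left(\frac{1}{2} \left(- \frac{1}{37}\right) - 4174\right) - \frac{1871}{60} = \left(- \frac{1}{74} - 4174\right) - \frac{1871}{60} = - \frac{308877}{74} - \frac{1871}{60} = - \frac{9335537}{2220}$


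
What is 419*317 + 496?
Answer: 133319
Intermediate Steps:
419*317 + 496 = 132823 + 496 = 133319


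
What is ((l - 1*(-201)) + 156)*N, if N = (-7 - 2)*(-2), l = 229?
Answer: 10548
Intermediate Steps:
N = 18 (N = -9*(-2) = 18)
((l - 1*(-201)) + 156)*N = ((229 - 1*(-201)) + 156)*18 = ((229 + 201) + 156)*18 = (430 + 156)*18 = 586*18 = 10548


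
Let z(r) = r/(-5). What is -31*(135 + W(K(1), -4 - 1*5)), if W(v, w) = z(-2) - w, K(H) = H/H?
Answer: -22382/5 ≈ -4476.4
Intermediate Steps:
K(H) = 1
z(r) = -r/5 (z(r) = r*(-1/5) = -r/5)
W(v, w) = 2/5 - w (W(v, w) = -1/5*(-2) - w = 2/5 - w)
-31*(135 + W(K(1), -4 - 1*5)) = -31*(135 + (2/5 - (-4 - 1*5))) = -31*(135 + (2/5 - (-4 - 5))) = -31*(135 + (2/5 - 1*(-9))) = -31*(135 + (2/5 + 9)) = -31*(135 + 47/5) = -31*722/5 = -22382/5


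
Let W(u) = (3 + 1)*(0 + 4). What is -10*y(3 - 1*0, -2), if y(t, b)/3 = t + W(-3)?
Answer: -570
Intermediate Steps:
W(u) = 16 (W(u) = 4*4 = 16)
y(t, b) = 48 + 3*t (y(t, b) = 3*(t + 16) = 3*(16 + t) = 48 + 3*t)
-10*y(3 - 1*0, -2) = -10*(48 + 3*(3 - 1*0)) = -10*(48 + 3*(3 + 0)) = -10*(48 + 3*3) = -10*(48 + 9) = -10*57 = -570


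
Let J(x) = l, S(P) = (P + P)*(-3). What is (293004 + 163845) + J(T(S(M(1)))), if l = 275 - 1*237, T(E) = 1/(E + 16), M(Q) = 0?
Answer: 456887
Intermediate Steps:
S(P) = -6*P (S(P) = (2*P)*(-3) = -6*P)
T(E) = 1/(16 + E)
l = 38 (l = 275 - 237 = 38)
J(x) = 38
(293004 + 163845) + J(T(S(M(1)))) = (293004 + 163845) + 38 = 456849 + 38 = 456887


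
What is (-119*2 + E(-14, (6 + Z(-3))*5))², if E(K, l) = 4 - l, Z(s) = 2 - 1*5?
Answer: 62001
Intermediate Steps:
Z(s) = -3 (Z(s) = 2 - 5 = -3)
(-119*2 + E(-14, (6 + Z(-3))*5))² = (-119*2 + (4 - (6 - 3)*5))² = (-238 + (4 - 3*5))² = (-238 + (4 - 1*15))² = (-238 + (4 - 15))² = (-238 - 11)² = (-249)² = 62001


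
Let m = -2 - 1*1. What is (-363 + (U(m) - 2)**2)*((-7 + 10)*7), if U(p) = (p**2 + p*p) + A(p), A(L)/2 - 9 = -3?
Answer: 8841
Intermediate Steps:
A(L) = 12 (A(L) = 18 + 2*(-3) = 18 - 6 = 12)
m = -3 (m = -2 - 1 = -3)
U(p) = 12 + 2*p**2 (U(p) = (p**2 + p*p) + 12 = (p**2 + p**2) + 12 = 2*p**2 + 12 = 12 + 2*p**2)
(-363 + (U(m) - 2)**2)*((-7 + 10)*7) = (-363 + ((12 + 2*(-3)**2) - 2)**2)*((-7 + 10)*7) = (-363 + ((12 + 2*9) - 2)**2)*(3*7) = (-363 + ((12 + 18) - 2)**2)*21 = (-363 + (30 - 2)**2)*21 = (-363 + 28**2)*21 = (-363 + 784)*21 = 421*21 = 8841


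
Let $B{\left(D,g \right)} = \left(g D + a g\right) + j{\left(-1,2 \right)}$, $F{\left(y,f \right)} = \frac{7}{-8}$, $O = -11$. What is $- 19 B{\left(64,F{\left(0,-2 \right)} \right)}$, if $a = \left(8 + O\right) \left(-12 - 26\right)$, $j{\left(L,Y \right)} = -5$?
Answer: $\frac{12217}{4} \approx 3054.3$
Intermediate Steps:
$a = 114$ ($a = \left(8 - 11\right) \left(-12 - 26\right) = \left(-3\right) \left(-38\right) = 114$)
$F{\left(y,f \right)} = - \frac{7}{8}$ ($F{\left(y,f \right)} = 7 \left(- \frac{1}{8}\right) = - \frac{7}{8}$)
$B{\left(D,g \right)} = -5 + 114 g + D g$ ($B{\left(D,g \right)} = \left(g D + 114 g\right) - 5 = \left(D g + 114 g\right) - 5 = \left(114 g + D g\right) - 5 = -5 + 114 g + D g$)
$- 19 B{\left(64,F{\left(0,-2 \right)} \right)} = - 19 \left(-5 + 114 \left(- \frac{7}{8}\right) + 64 \left(- \frac{7}{8}\right)\right) = - 19 \left(-5 - \frac{399}{4} - 56\right) = \left(-19\right) \left(- \frac{643}{4}\right) = \frac{12217}{4}$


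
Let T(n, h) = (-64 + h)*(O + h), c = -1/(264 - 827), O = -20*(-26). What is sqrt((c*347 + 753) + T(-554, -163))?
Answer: I*sqrt(25447977773)/563 ≈ 283.35*I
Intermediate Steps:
O = 520
c = 1/563 (c = -1/(-563) = -1*(-1/563) = 1/563 ≈ 0.0017762)
T(n, h) = (-64 + h)*(520 + h)
sqrt((c*347 + 753) + T(-554, -163)) = sqrt(((1/563)*347 + 753) + (-33280 + (-163)**2 + 456*(-163))) = sqrt((347/563 + 753) + (-33280 + 26569 - 74328)) = sqrt(424286/563 - 81039) = sqrt(-45200671/563) = I*sqrt(25447977773)/563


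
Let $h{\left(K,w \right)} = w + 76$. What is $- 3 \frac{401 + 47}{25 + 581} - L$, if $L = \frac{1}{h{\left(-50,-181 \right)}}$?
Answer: $- \frac{23419}{10605} \approx -2.2083$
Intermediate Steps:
$h{\left(K,w \right)} = 76 + w$
$L = - \frac{1}{105}$ ($L = \frac{1}{76 - 181} = \frac{1}{-105} = - \frac{1}{105} \approx -0.0095238$)
$- 3 \frac{401 + 47}{25 + 581} - L = - 3 \frac{401 + 47}{25 + 581} - - \frac{1}{105} = - 3 \cdot \frac{448}{606} + \frac{1}{105} = - 3 \cdot 448 \cdot \frac{1}{606} + \frac{1}{105} = \left(-3\right) \frac{224}{303} + \frac{1}{105} = - \frac{224}{101} + \frac{1}{105} = - \frac{23419}{10605}$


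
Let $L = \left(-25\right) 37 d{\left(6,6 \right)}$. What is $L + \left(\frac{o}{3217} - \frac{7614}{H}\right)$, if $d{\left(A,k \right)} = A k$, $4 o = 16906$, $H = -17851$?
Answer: $- \frac{3824416139221}{114853334} \approx -33298.0$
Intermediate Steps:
$o = \frac{8453}{2}$ ($o = \frac{1}{4} \cdot 16906 = \frac{8453}{2} \approx 4226.5$)
$L = -33300$ ($L = \left(-25\right) 37 \cdot 6 \cdot 6 = \left(-925\right) 36 = -33300$)
$L + \left(\frac{o}{3217} - \frac{7614}{H}\right) = -33300 + \left(\frac{8453}{2 \cdot 3217} - \frac{7614}{-17851}\right) = -33300 + \left(\frac{8453}{2} \cdot \frac{1}{3217} - - \frac{7614}{17851}\right) = -33300 + \left(\frac{8453}{6434} + \frac{7614}{17851}\right) = -33300 + \frac{199882979}{114853334} = - \frac{3824416139221}{114853334}$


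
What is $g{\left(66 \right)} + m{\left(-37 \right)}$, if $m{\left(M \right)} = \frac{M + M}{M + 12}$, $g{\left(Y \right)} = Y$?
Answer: $\frac{1724}{25} \approx 68.96$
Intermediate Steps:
$m{\left(M \right)} = \frac{2 M}{12 + M}$
$g{\left(66 \right)} + m{\left(-37 \right)} = 66 + 2 \left(-37\right) \frac{1}{12 - 37} = 66 + 2 \left(-37\right) \frac{1}{-25} = 66 + 2 \left(-37\right) \left(- \frac{1}{25}\right) = 66 + \frac{74}{25} = \frac{1724}{25}$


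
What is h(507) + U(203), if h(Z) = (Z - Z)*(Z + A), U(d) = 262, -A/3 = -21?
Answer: 262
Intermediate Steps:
A = 63 (A = -3*(-21) = 63)
h(Z) = 0 (h(Z) = (Z - Z)*(Z + 63) = 0*(63 + Z) = 0)
h(507) + U(203) = 0 + 262 = 262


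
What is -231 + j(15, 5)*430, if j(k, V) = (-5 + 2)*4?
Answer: -5391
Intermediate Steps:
j(k, V) = -12 (j(k, V) = -3*4 = -12)
-231 + j(15, 5)*430 = -231 - 12*430 = -231 - 5160 = -5391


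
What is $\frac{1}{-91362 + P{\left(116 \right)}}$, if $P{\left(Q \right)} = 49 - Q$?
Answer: $- \frac{1}{91429} \approx -1.0937 \cdot 10^{-5}$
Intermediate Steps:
$\frac{1}{-91362 + P{\left(116 \right)}} = \frac{1}{-91362 + \left(49 - 116\right)} = \frac{1}{-91362 - 67} = \frac{1}{-91429} = - \frac{1}{91429}$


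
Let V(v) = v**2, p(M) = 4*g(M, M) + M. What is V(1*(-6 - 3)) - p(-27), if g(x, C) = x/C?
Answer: 104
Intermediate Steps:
p(M) = 4 + M (p(M) = 4*(M/M) + M = 4*1 + M = 4 + M)
V(1*(-6 - 3)) - p(-27) = (1*(-6 - 3))**2 - (4 - 27) = (1*(-9))**2 - 1*(-23) = (-9)**2 + 23 = 81 + 23 = 104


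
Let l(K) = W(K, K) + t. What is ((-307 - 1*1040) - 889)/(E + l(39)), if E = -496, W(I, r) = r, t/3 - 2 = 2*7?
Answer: 2236/409 ≈ 5.4670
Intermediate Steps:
t = 48 (t = 6 + 3*(2*7) = 6 + 3*14 = 6 + 42 = 48)
l(K) = 48 + K (l(K) = K + 48 = 48 + K)
((-307 - 1*1040) - 889)/(E + l(39)) = ((-307 - 1*1040) - 889)/(-496 + (48 + 39)) = ((-307 - 1040) - 889)/(-496 + 87) = (-1347 - 889)/(-409) = -2236*(-1/409) = 2236/409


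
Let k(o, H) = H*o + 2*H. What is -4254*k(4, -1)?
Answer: 25524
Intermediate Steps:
k(o, H) = 2*H + H*o
-4254*k(4, -1) = -(-4254)*(2 + 4) = -(-4254)*6 = -4254*(-6) = 25524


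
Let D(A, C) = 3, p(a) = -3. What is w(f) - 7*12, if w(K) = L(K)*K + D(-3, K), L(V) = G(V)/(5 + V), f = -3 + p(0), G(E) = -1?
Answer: -87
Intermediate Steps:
f = -6 (f = -3 - 3 = -6)
L(V) = -1/(5 + V)
w(K) = 3 - K/(5 + K) (w(K) = (-1/(5 + K))*K + 3 = -K/(5 + K) + 3 = 3 - K/(5 + K))
w(f) - 7*12 = (15 + 2*(-6))/(5 - 6) - 7*12 = (15 - 12)/(-1) - 84 = -1*3 - 84 = -3 - 84 = -87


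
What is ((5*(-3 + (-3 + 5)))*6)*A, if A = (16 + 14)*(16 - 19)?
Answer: 2700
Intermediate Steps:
A = -90 (A = 30*(-3) = -90)
((5*(-3 + (-3 + 5)))*6)*A = ((5*(-3 + (-3 + 5)))*6)*(-90) = ((5*(-3 + 2))*6)*(-90) = ((5*(-1))*6)*(-90) = -5*6*(-90) = -30*(-90) = 2700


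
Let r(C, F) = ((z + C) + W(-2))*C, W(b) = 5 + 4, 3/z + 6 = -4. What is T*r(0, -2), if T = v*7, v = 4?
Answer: 0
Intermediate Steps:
z = -3/10 (z = 3/(-6 - 4) = 3/(-10) = 3*(-⅒) = -3/10 ≈ -0.30000)
W(b) = 9
T = 28 (T = 4*7 = 28)
r(C, F) = C*(87/10 + C) (r(C, F) = ((-3/10 + C) + 9)*C = (87/10 + C)*C = C*(87/10 + C))
T*r(0, -2) = 28*((⅒)*0*(87 + 10*0)) = 28*((⅒)*0*(87 + 0)) = 28*((⅒)*0*87) = 28*0 = 0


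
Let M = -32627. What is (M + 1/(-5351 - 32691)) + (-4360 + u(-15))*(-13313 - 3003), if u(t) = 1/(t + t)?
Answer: 40575032390411/570630 ≈ 7.1106e+7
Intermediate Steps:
u(t) = 1/(2*t)
(M + 1/(-5351 - 32691)) + (-4360 + u(-15))*(-13313 - 3003) = (-32627 + 1/(-5351 - 32691)) + (-4360 + (½)/(-15))*(-13313 - 3003) = (-32627 + 1/(-38042)) + (-4360 + (½)*(-1/15))*(-16316) = (-32627 - 1/38042) + (-4360 - 1/30)*(-16316) = -1241196335/38042 - 130801/30*(-16316) = -1241196335/38042 + 1067074558/15 = 40575032390411/570630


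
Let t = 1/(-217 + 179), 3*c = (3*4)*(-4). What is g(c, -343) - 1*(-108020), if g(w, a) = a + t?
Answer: 4091725/38 ≈ 1.0768e+5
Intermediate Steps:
c = -16 (c = ((3*4)*(-4))/3 = (12*(-4))/3 = (⅓)*(-48) = -16)
t = -1/38 (t = 1/(-38) = -1/38 ≈ -0.026316)
g(w, a) = -1/38 + a (g(w, a) = a - 1/38 = -1/38 + a)
g(c, -343) - 1*(-108020) = (-1/38 - 343) - 1*(-108020) = -13035/38 + 108020 = 4091725/38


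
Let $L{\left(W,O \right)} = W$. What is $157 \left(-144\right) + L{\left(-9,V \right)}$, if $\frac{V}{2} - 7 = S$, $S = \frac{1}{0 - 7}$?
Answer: $-22617$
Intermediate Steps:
$S = - \frac{1}{7}$ ($S = \frac{1}{-7} = - \frac{1}{7} \approx -0.14286$)
$V = \frac{96}{7}$ ($V = 14 + 2 \left(- \frac{1}{7}\right) = 14 - \frac{2}{7} = \frac{96}{7} \approx 13.714$)
$157 \left(-144\right) + L{\left(-9,V \right)} = 157 \left(-144\right) - 9 = -22608 - 9 = -22617$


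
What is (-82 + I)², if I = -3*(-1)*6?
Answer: 4096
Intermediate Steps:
I = 18 (I = 3*6 = 18)
(-82 + I)² = (-82 + 18)² = (-64)² = 4096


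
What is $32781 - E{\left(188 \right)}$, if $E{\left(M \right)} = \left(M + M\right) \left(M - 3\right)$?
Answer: $-36779$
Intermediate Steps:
$E{\left(M \right)} = 2 M \left(-3 + M\right)$ ($E{\left(M \right)} = 2 M \left(M - 3\right) = 2 M \left(-3 + M\right)$)
$32781 - E{\left(188 \right)} = 32781 - 2 \cdot 188 \left(-3 + 188\right) = 32781 - 2 \cdot 188 \cdot 185 = 32781 - 69560 = -36779$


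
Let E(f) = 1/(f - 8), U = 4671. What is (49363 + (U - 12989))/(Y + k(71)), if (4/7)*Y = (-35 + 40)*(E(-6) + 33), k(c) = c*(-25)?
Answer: -65672/2379 ≈ -27.605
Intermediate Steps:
k(c) = -25*c
E(f) = 1/(-8 + f)
Y = 2305/8 (Y = 7*((-35 + 40)*(1/(-8 - 6) + 33))/4 = 7*(5*(1/(-14) + 33))/4 = 7*(5*(-1/14 + 33))/4 = 7*(5*(461/14))/4 = (7/4)*(2305/14) = 2305/8 ≈ 288.13)
(49363 + (U - 12989))/(Y + k(71)) = (49363 + (4671 - 12989))/(2305/8 - 25*71) = (49363 - 8318)/(2305/8 - 1775) = 41045/(-11895/8) = 41045*(-8/11895) = -65672/2379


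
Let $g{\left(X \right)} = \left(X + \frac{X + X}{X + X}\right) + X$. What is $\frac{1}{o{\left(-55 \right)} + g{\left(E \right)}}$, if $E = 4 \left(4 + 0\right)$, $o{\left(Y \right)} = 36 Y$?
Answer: $- \frac{1}{1947} \approx -0.00051361$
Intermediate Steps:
$E = 16$ ($E = 4 \cdot 4 = 16$)
$g{\left(X \right)} = 1 + 2 X$ ($g{\left(X \right)} = \left(X + \frac{2 X}{2 X}\right) + X = \left(X + 2 X \frac{1}{2 X}\right) + X = \left(X + 1\right) + X = \left(1 + X\right) + X = 1 + 2 X$)
$\frac{1}{o{\left(-55 \right)} + g{\left(E \right)}} = \frac{1}{36 \left(-55\right) + \left(1 + 2 \cdot 16\right)} = \frac{1}{-1980 + \left(1 + 32\right)} = \frac{1}{-1980 + 33} = \frac{1}{-1947} = - \frac{1}{1947}$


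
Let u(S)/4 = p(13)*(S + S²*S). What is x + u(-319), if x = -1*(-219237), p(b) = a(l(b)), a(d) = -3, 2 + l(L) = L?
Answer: 389764173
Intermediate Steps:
l(L) = -2 + L
p(b) = -3
u(S) = -12*S - 12*S³ (u(S) = 4*(-3*(S + S²*S)) = 4*(-3*(S + S³)) = 4*(-3*S - 3*S³) = -12*S - 12*S³)
x = 219237
x + u(-319) = 219237 - 12*(-319)*(1 + (-319)²) = 219237 - 12*(-319)*(1 + 101761) = 219237 - 12*(-319)*101762 = 219237 + 389544936 = 389764173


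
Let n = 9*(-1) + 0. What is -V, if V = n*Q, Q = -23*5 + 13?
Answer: -918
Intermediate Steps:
Q = -102 (Q = -115 + 13 = -102)
n = -9 (n = -9 + 0 = -9)
V = 918 (V = -9*(-102) = 918)
-V = -1*918 = -918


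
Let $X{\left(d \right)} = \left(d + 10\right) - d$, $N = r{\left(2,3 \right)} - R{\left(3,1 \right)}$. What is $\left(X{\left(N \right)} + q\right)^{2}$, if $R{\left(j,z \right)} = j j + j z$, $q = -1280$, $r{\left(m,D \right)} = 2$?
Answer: $1612900$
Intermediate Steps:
$R{\left(j,z \right)} = j^{2} + j z$
$N = -10$ ($N = 2 - 3 \left(3 + 1\right) = 2 - 3 \cdot 4 = 2 - 12 = -10$)
$X{\left(d \right)} = 10$ ($X{\left(d \right)} = \left(10 + d\right) - d = 10$)
$\left(X{\left(N \right)} + q\right)^{2} = \left(10 - 1280\right)^{2} = \left(-1270\right)^{2} = 1612900$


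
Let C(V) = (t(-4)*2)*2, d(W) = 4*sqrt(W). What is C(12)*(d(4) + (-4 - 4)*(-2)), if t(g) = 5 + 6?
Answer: 1056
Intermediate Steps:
t(g) = 11
C(V) = 44 (C(V) = (11*2)*2 = 22*2 = 44)
C(12)*(d(4) + (-4 - 4)*(-2)) = 44*(4*sqrt(4) + (-4 - 4)*(-2)) = 44*(4*2 - 8*(-2)) = 44*(8 + 16) = 44*24 = 1056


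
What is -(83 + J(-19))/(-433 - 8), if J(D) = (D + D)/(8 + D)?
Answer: 317/1617 ≈ 0.19604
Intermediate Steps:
J(D) = 2*D/(8 + D) (J(D) = (2*D)/(8 + D) = 2*D/(8 + D))
-(83 + J(-19))/(-433 - 8) = -(83 + 2*(-19)/(8 - 19))/(-433 - 8) = -(83 + 2*(-19)/(-11))/(-441) = -(83 + 2*(-19)*(-1/11))*(-1)/441 = -(83 + 38/11)*(-1)/441 = -951*(-1)/(11*441) = -1*(-317/1617) = 317/1617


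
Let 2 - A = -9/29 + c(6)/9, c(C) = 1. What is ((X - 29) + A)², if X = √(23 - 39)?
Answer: 47840089/68121 - 55960*I/261 ≈ 702.28 - 214.41*I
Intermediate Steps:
X = 4*I (X = √(-16) = 4*I ≈ 4.0*I)
A = 574/261 (A = 2 - (-9/29 + 1/9) = 2 - (-9*1/29 + 1*(⅑)) = 2 - (-9/29 + ⅑) = 2 - 1*(-52/261) = 2 + 52/261 = 574/261 ≈ 2.1992)
((X - 29) + A)² = ((4*I - 29) + 574/261)² = ((-29 + 4*I) + 574/261)² = (-6995/261 + 4*I)²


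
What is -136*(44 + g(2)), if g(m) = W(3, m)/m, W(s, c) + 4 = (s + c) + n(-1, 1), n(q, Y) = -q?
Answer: -6120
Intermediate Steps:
W(s, c) = -3 + c + s (W(s, c) = -4 + ((s + c) - 1*(-1)) = -4 + ((c + s) + 1) = -4 + (1 + c + s) = -3 + c + s)
g(m) = 1 (g(m) = (-3 + m + 3)/m = m/m = 1)
-136*(44 + g(2)) = -136*(44 + 1) = -136*45 = -6120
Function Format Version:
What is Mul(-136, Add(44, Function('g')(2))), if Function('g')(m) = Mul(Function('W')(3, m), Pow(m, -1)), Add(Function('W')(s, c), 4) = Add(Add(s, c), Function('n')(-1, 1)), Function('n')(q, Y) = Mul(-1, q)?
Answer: -6120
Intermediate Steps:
Function('W')(s, c) = Add(-3, c, s) (Function('W')(s, c) = Add(-4, Add(Add(s, c), Mul(-1, -1))) = Add(-4, Add(Add(c, s), 1)) = Add(-4, Add(1, c, s)) = Add(-3, c, s))
Function('g')(m) = 1 (Function('g')(m) = Mul(Add(-3, m, 3), Pow(m, -1)) = Mul(m, Pow(m, -1)) = 1)
Mul(-136, Add(44, Function('g')(2))) = Mul(-136, Add(44, 1)) = Mul(-136, 45) = -6120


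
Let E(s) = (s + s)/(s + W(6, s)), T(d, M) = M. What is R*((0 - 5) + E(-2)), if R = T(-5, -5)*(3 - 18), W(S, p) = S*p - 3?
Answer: -6075/17 ≈ -357.35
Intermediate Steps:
W(S, p) = -3 + S*p
R = 75 (R = -5*(3 - 18) = -5*(-15) = 75)
E(s) = 2*s/(-3 + 7*s) (E(s) = (s + s)/(s + (-3 + 6*s)) = (2*s)/(-3 + 7*s) = 2*s/(-3 + 7*s))
R*((0 - 5) + E(-2)) = 75*((0 - 5) + 2*(-2)/(-3 + 7*(-2))) = 75*(-5 + 2*(-2)/(-3 - 14)) = 75*(-5 + 2*(-2)/(-17)) = 75*(-5 + 2*(-2)*(-1/17)) = 75*(-5 + 4/17) = 75*(-81/17) = -6075/17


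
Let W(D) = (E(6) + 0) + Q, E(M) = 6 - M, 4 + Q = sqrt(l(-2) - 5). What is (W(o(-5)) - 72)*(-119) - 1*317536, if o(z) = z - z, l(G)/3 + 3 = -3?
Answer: -308492 - 119*I*sqrt(23) ≈ -3.0849e+5 - 570.7*I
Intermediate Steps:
l(G) = -18 (l(G) = -9 + 3*(-3) = -9 - 9 = -18)
o(z) = 0
Q = -4 + I*sqrt(23) (Q = -4 + sqrt(-18 - 5) = -4 + sqrt(-23) = -4 + I*sqrt(23) ≈ -4.0 + 4.7958*I)
W(D) = -4 + I*sqrt(23) (W(D) = ((6 - 1*6) + 0) + (-4 + I*sqrt(23)) = ((6 - 6) + 0) + (-4 + I*sqrt(23)) = (0 + 0) + (-4 + I*sqrt(23)) = 0 + (-4 + I*sqrt(23)) = -4 + I*sqrt(23))
(W(o(-5)) - 72)*(-119) - 1*317536 = ((-4 + I*sqrt(23)) - 72)*(-119) - 1*317536 = (-76 + I*sqrt(23))*(-119) - 317536 = (9044 - 119*I*sqrt(23)) - 317536 = -308492 - 119*I*sqrt(23)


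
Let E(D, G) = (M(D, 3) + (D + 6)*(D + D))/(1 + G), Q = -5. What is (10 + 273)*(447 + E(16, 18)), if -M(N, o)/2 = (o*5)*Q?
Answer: 2645201/19 ≈ 1.3922e+5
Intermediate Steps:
M(N, o) = 50*o (M(N, o) = -2*o*5*(-5) = -2*5*o*(-5) = -(-50)*o = 50*o)
E(D, G) = (150 + 2*D*(6 + D))/(1 + G) (E(D, G) = (50*3 + (D + 6)*(D + D))/(1 + G) = (150 + (6 + D)*(2*D))/(1 + G) = (150 + 2*D*(6 + D))/(1 + G))
(10 + 273)*(447 + E(16, 18)) = (10 + 273)*(447 + 2*(75 + 16² + 6*16)/(1 + 18)) = 283*(447 + 2*(75 + 256 + 96)/19) = 283*(447 + 2*(1/19)*427) = 283*(447 + 854/19) = 283*(9347/19) = 2645201/19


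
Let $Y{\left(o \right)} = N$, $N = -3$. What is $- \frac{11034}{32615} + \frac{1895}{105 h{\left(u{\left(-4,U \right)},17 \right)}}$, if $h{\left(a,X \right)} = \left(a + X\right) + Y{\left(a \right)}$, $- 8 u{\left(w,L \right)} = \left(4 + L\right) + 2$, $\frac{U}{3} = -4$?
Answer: $\frac{35773214}{40409985} \approx 0.88526$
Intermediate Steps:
$U = -12$ ($U = 3 \left(-4\right) = -12$)
$Y{\left(o \right)} = -3$
$u{\left(w,L \right)} = - \frac{3}{4} - \frac{L}{8}$ ($u{\left(w,L \right)} = - \frac{\left(4 + L\right) + 2}{8} = - \frac{6 + L}{8} = - \frac{3}{4} - \frac{L}{8}$)
$h{\left(a,X \right)} = -3 + X + a$ ($h{\left(a,X \right)} = \left(a + X\right) - 3 = \left(X + a\right) - 3 = -3 + X + a$)
$- \frac{11034}{32615} + \frac{1895}{105 h{\left(u{\left(-4,U \right)},17 \right)}} = - \frac{11034}{32615} + \frac{1895}{105 \left(-3 + 17 - - \frac{3}{4}\right)} = \left(-11034\right) \frac{1}{32615} + \frac{1895}{105 \left(-3 + 17 + \left(- \frac{3}{4} + \frac{3}{2}\right)\right)} = - \frac{11034}{32615} + \frac{1895}{105 \left(-3 + 17 + \frac{3}{4}\right)} = - \frac{11034}{32615} + \frac{1895}{105 \cdot \frac{59}{4}} = - \frac{11034}{32615} + \frac{1895}{\frac{6195}{4}} = - \frac{11034}{32615} + 1895 \cdot \frac{4}{6195} = - \frac{11034}{32615} + \frac{1516}{1239} = \frac{35773214}{40409985}$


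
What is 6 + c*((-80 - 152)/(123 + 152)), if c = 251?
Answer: -56582/275 ≈ -205.75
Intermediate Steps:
6 + c*((-80 - 152)/(123 + 152)) = 6 + 251*((-80 - 152)/(123 + 152)) = 6 + 251*(-232/275) = 6 - 58232/275 = -56582/275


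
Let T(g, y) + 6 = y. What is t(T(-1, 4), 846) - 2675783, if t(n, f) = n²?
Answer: -2675779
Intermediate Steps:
T(g, y) = -6 + y
t(T(-1, 4), 846) - 2675783 = (-6 + 4)² - 2675783 = (-2)² - 2675783 = 4 - 2675783 = -2675779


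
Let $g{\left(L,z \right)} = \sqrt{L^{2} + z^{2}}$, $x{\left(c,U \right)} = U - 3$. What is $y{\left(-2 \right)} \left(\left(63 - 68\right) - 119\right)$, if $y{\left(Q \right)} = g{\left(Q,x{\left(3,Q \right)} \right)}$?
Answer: $- 124 \sqrt{29} \approx -667.76$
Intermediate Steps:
$x{\left(c,U \right)} = -3 + U$ ($x{\left(c,U \right)} = U - 3 = -3 + U$)
$y{\left(Q \right)} = \sqrt{Q^{2} + \left(-3 + Q\right)^{2}}$
$y{\left(-2 \right)} \left(\left(63 - 68\right) - 119\right) = \sqrt{\left(-2\right)^{2} + \left(-3 - 2\right)^{2}} \left(\left(63 - 68\right) - 119\right) = \sqrt{4 + \left(-5\right)^{2}} \left(-5 - 119\right) = \sqrt{4 + 25} \left(-124\right) = \sqrt{29} \left(-124\right) = - 124 \sqrt{29}$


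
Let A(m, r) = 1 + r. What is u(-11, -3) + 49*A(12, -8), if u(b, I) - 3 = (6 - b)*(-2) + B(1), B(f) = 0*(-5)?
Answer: -374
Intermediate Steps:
B(f) = 0
u(b, I) = -9 + 2*b (u(b, I) = 3 + ((6 - b)*(-2) + 0) = 3 + ((-12 + 2*b) + 0) = 3 + (-12 + 2*b) = -9 + 2*b)
u(-11, -3) + 49*A(12, -8) = (-9 + 2*(-11)) + 49*(1 - 8) = (-9 - 22) + 49*(-7) = -31 - 343 = -374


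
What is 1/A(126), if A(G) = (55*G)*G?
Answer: 1/873180 ≈ 1.1452e-6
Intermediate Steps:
A(G) = 55*G²
1/A(126) = 1/(55*126²) = 1/(55*15876) = 1/873180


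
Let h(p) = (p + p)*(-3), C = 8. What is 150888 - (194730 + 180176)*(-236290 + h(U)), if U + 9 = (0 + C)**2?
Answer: 88710408608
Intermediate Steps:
U = 55 (U = -9 + (0 + 8)**2 = -9 + 8**2 = -9 + 64 = 55)
h(p) = -6*p (h(p) = (2*p)*(-3) = -6*p)
150888 - (194730 + 180176)*(-236290 + h(U)) = 150888 - (194730 + 180176)*(-236290 - 6*55) = 150888 - 374906*(-236290 - 330) = 150888 - 374906*(-236620) = 150888 - 1*(-88710257720) = 150888 + 88710257720 = 88710408608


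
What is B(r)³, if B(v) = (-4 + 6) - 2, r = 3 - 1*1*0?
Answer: 0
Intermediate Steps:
r = 3 (r = 3 - 1*0 = 3 + 0 = 3)
B(v) = 0 (B(v) = 2 - 2 = 0)
B(r)³ = 0³ = 0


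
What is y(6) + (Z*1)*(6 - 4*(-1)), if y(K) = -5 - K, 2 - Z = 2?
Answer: -11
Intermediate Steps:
Z = 0 (Z = 2 - 1*2 = 2 - 2 = 0)
y(6) + (Z*1)*(6 - 4*(-1)) = (-5 - 1*6) + (0*1)*(6 - 4*(-1)) = (-5 - 6) + 0*(6 + 4) = -11 + 0*10 = -11 + 0 = -11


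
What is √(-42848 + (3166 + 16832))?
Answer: 5*I*√914 ≈ 151.16*I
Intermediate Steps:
√(-42848 + (3166 + 16832)) = √(-42848 + 19998) = √(-22850) = 5*I*√914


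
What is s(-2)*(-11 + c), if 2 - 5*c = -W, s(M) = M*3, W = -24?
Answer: 462/5 ≈ 92.400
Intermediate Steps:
s(M) = 3*M
c = -22/5 (c = ⅖ - (-1)*(-24)/5 = ⅖ - ⅕*24 = ⅖ - 24/5 = -22/5 ≈ -4.4000)
s(-2)*(-11 + c) = (3*(-2))*(-11 - 22/5) = -6*(-77/5) = 462/5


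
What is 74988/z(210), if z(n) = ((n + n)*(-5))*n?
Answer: -2083/12250 ≈ -0.17004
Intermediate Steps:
z(n) = -10*n² (z(n) = ((2*n)*(-5))*n = (-10*n)*n = -10*n²)
74988/z(210) = 74988/((-10*210²)) = 74988/((-10*44100)) = 74988/(-441000) = 74988*(-1/441000) = -2083/12250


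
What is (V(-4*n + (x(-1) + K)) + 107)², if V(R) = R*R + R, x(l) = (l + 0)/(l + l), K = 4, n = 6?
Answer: 3500641/16 ≈ 2.1879e+5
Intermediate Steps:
x(l) = ½ (x(l) = l/((2*l)) = l*(1/(2*l)) = ½)
V(R) = R + R² (V(R) = R² + R = R + R²)
(V(-4*n + (x(-1) + K)) + 107)² = ((-4*6 + (½ + 4))*(1 + (-4*6 + (½ + 4))) + 107)² = ((-24 + 9/2)*(1 + (-24 + 9/2)) + 107)² = (-39*(1 - 39/2)/2 + 107)² = (-39/2*(-37/2) + 107)² = (1443/4 + 107)² = (1871/4)² = 3500641/16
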